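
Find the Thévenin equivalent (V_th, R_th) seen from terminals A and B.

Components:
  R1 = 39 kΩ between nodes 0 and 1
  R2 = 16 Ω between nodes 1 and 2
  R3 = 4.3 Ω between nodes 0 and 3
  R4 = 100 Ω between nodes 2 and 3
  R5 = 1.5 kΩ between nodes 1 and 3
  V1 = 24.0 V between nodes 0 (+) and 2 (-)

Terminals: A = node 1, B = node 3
Step 1 — V_th is the open-circuit voltage V_A - V_B (nothing connected across the terminals).
Nodal analysis, taking node 2 as the 0 V reference.
Source V1 fixes V_0 = 24 V.
KCL at each unknown node (sum of currents leaving = 0; resistances in Ω):
  Node 1: (V_1 - 24)/39000 + (V_1 - 0)/16 + (V_1 - V_3)/1500 = 0
  Node 3: (V_3 - 24)/4.3 + (V_3 - 0)/100 + (V_3 - V_1)/1500 = 0
Collecting terms (coefficients in siemens):
  0.06319·V_1 - 0.0006667·V_3 = 0.0006154
  0.2432·V_3 - 0.0006667·V_1 = 5.581
Determinant D = (0.06319)(0.2432) - (-0.0006667)(-0.0006667) = 0.01537
V_1 = [(0.0006154)(0.2432) - (-0.0006667)(5.581)]/D = 0.2518 V
V_3 = [(0.06319)(5.581) - (0.0006154)(-0.0006667)]/D = 22.95 V
V_th = V_1 - V_3 = 0.2518 - 22.95 = -22.7 V
Step 2 — R_th: zero the source — replace V1 by a short circuit (node 2 merges into node 0) — and find the resistance seen between A (node 1) and B (node 3).
Reduce the network between node 1 (A) and node 3 (B) by series/parallel combination:
  Rp1 = R1 ‖ R2 (parallel, both between nodes 0 and 1) = 1/(1/39000 + 1/16) = 15.99 Ω
  Rp2 = R3 ‖ R4 (parallel, both between nodes 0 and 3) = 1/(1/4.3 + 1/100) = 4.123 Ω
  Rs1 = Rp1 + Rp2 (series, joined only at node 0) = 15.99 + 4.123 = 20.12 Ω
  Rp3 = R5 ‖ Rs1 (parallel, both between nodes 1 and 3) = 1/(1/1500 + 1/20.12) = 19.85 Ω
R_th = 19.85 Ω

Final answer: V_th = -22.7 V, R_th = 19.85 Ω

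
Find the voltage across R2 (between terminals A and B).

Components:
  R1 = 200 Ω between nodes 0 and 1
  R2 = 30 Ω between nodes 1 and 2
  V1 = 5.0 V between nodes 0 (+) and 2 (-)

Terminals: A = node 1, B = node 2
R1 and R2 are in series across V1 (node 0 → node 1 → node 2), and the output A–B is taken across R2, so this is a voltage divider.
Series current: I = V1/(R1 + R2) = 5/(200 + 30) = 5/230 = 0.02174 A
V_R2 = I × R2 = V1 × R2/(R1 + R2) = 5 × 30/230 = 0.6522 V

Final answer: 0.6522 V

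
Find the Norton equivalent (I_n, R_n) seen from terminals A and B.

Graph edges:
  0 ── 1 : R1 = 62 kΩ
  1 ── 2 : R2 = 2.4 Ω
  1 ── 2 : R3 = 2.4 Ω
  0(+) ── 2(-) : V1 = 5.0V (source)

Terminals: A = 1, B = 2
Find the Thévenin equivalent first; then I_n = V_th/R_th and R_n = R_th.
Step 1 — V_th is the open-circuit voltage V_A - V_B (nothing connected across the terminals).
Nodal analysis, taking node 2 as the 0 V reference.
Source V1 fixes V_0 = 5 V.
KCL at each unknown node (sum of currents leaving = 0; resistances in Ω):
  Node 1: (V_1 - 5)/62000 + (V_1 - 0)/2.4 + (V_1 - 0)/2.4 = 0
Collecting terms: 0.8333 × V_1 = 0.00008065  =>  V_1 = 0.00009677 V
V_th = V_1 - V_2 = 0.00009677 - 0 = 0.00009677 V
Step 2 — R_th: zero the source — replace V1 by a short circuit (node 2 merges into node 0) — and find the resistance seen between A (node 1) and B (node 0).
Reduce the network between node 1 (A) and node 0 (B) by series/parallel combination:
  Rp1 = R1 ‖ R2 ‖ R3 (parallel, all between nodes 0 and 1) = 1/(1/62000 + 1/2.4 + 1/2.4) = 1.2 Ω
R_th = 1.2 Ω
I_n = V_th/R_th = 0.00009677/1.2 = 0.00008065 A, and R_n = R_th = 1.2 Ω

Final answer: I_n = 8.065e-05 A, R_n = 1.2 Ω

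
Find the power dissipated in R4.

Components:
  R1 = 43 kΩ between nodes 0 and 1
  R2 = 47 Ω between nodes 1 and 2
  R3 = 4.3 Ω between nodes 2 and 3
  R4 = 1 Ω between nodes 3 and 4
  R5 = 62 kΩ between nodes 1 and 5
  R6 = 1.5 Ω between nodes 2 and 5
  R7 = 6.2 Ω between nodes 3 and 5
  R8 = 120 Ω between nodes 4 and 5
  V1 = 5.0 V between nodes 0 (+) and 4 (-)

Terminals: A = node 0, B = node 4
Nodal analysis, taking node 4 as the 0 V reference.
Source V1 fixes V_0 = 5 V.
KCL at each unknown node (sum of currents leaving = 0; resistances in Ω):
  Node 1: (V_1 - 5)/43000 + (V_1 - V_2)/47 + (V_1 - V_5)/62000 = 0
  Node 2: (V_2 - V_1)/47 + (V_2 - V_3)/4.3 + (V_2 - V_5)/1.5 = 0
  Node 3: (V_3 - V_2)/4.3 + (V_3 - 0)/1 + (V_3 - V_5)/6.2 = 0
  Node 5: (V_5 - V_1)/62000 + (V_5 - V_2)/1.5 + (V_5 - V_3)/6.2 + (V_5 - 0)/120 = 0
Collecting terms (coefficients in siemens):
  0.02132·V_1 - 0.02128·V_2 - 0.00001613·V_5 = 0.0001163
  0.9205·V_2 - 0.02128·V_1 - 0.2326·V_3 - 0.6667·V_5 = 0
  1.394·V_3 - 0.2326·V_2 - 0.1613·V_5 = 0
  0.8363·V_5 - 0.00001613·V_1 - 0.6667·V_2 - 0.1613·V_3 = 0
Solving these 4 simultaneous equations (Gaussian elimination) gives:
  V_1 = 0.005881 V, V_2 = 0.0004268 V, V_3 = 0.0001131 V, V_5 = 0.0003622 V
I_R4 = (V_3 - V_4)/R4 = (0.0001131 - 0)/1 = 0.0001131 A
P_R4 = I_R4² × R4 = (0.0001131)² × 1 = 0.0000000128 W

Final answer: 1.28e-08 W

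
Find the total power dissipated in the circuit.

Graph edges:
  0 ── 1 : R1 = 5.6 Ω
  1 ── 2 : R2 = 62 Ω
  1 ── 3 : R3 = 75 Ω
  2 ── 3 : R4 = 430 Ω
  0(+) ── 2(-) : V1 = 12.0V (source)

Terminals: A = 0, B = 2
Nodal analysis, taking node 2 as the 0 V reference.
Source V1 fixes V_0 = 12 V.
KCL at each unknown node (sum of currents leaving = 0; resistances in Ω):
  Node 1: (V_1 - 12)/5.6 + (V_1 - 0)/62 + (V_1 - V_3)/75 = 0
  Node 3: (V_3 - V_1)/75 + (V_3 - 0)/430 = 0
Collecting terms (coefficients in siemens):
  0.208·V_1 - 0.01333·V_3 = 2.143
  0.01566·V_3 - 0.01333·V_1 = 0
Determinant D = (0.208)(0.01566) - (-0.01333)(-0.01333) = 0.00308
V_1 = [(2.143)(0.01566) - (-0.01333)(0)]/D = 10.9 V
V_3 = [(0.208)(0) - (2.143)(-0.01333)]/D = 9.277 V
Power in each resistor, P = (ΔV)²/R:
  P_R1 = (12 - 10.9)²/5.6 = 0.218 W
  P_R2 = (10.9 - 0)²/62 = 1.915 W
  P_R3 = (10.9 - 9.277)²/75 = 0.03491 W
  P_R4 = (0 - 9.277)²/430 = 0.2001 W
P_total = P_R1 + P_R2 + P_R3 + P_R4 = 2.368 W

Final answer: 2.368 W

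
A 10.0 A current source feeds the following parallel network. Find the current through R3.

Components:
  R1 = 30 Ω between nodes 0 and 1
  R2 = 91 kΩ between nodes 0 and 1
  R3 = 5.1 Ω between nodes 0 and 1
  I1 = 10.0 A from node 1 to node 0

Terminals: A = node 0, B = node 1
All resistors sit directly between nodes 0 and 1, so they are in parallel and share one voltage V; the full source current 10 A splits among them.
1/R_par = 1/30 + 1/91000 + 1/5.1 = 0.2294 S  =>  R_par = 4.359 Ω
V = I × R_par = 10 × 4.359 = 43.59 V
I_R3 = V/R3 = 43.59/5.1 = 8.547 A

Final answer: 8.547 A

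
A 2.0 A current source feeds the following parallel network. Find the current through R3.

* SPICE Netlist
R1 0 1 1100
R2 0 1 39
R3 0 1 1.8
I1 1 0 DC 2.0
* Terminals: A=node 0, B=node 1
All resistors sit directly between nodes 0 and 1, so they are in parallel and share one voltage V; the full source current 2 A splits among them.
1/R_par = 1/1100 + 1/39 + 1/1.8 = 0.5821 S  =>  R_par = 1.718 Ω
V = I × R_par = 2 × 1.718 = 3.436 V
I_R3 = V/R3 = 3.436/1.8 = 1.909 A

Final answer: 1.909 A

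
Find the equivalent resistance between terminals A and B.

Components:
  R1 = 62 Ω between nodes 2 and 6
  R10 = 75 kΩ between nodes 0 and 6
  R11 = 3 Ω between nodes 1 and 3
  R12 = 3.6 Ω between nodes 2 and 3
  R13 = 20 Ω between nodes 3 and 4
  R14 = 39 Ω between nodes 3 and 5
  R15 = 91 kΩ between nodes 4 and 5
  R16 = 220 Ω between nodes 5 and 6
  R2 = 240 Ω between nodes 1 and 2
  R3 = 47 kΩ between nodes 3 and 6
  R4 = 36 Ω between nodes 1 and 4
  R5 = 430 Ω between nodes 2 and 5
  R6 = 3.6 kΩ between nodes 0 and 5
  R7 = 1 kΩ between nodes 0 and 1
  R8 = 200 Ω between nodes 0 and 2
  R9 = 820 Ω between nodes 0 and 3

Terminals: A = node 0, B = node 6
The network is not a plain series/parallel combination. Inject a 1 A test current into terminal A (node 0) and return it from terminal B (node 6); then R_eq = V_A / (1 A).
Nodal analysis, taking node 6 as the 0 V reference.
Current source I_test pushes 1 A into node 0 and draws it out of node 6.
KCL at each unknown node (sum of currents leaving = 0; resistances in Ω):
  Node 0: (V_0 - V_5)/3600 + (V_0 - V_1)/1000 + (V_0 - V_2)/200 + (V_0 - V_3)/820 + (V_0 - 0)/75000 - 1 = 0
  Node 1: (V_1 - V_0)/1000 + (V_1 - V_2)/240 + (V_1 - V_4)/36 + (V_1 - V_3)/3 = 0
  Node 2: (V_2 - V_0)/200 + (V_2 - V_1)/240 + (V_2 - 0)/62 + (V_2 - V_5)/430 + (V_2 - V_3)/3.6 = 0
  Node 3: (V_3 - V_0)/820 + (V_3 - V_1)/3 + (V_3 - V_2)/3.6 + (V_3 - 0)/47000 + (V_3 - V_4)/20 + (V_3 - V_5)/39 = 0
  Node 4: (V_4 - V_1)/36 + (V_4 - V_3)/20 + (V_4 - V_5)/91000 = 0
  Node 5: (V_5 - V_0)/3600 + (V_5 - V_2)/430 + (V_5 - V_3)/39 + (V_5 - V_4)/91000 + (V_5 - 0)/220 = 0
Collecting terms (coefficients in siemens):
  0.007511·V_0 - 0.001·V_1 - 0.005·V_2 - 0.00122·V_3 - 0.0002778·V_5 = 1
  0.3663·V_1 - 0.001·V_0 - 0.004167·V_2 - 0.3333·V_3 - 0.02778·V_4 = 0
  0.3054·V_2 - 0.005·V_0 - 0.004167·V_1 - 0.2778·V_3 - 0.002326·V_5 = 0
  0.688·V_3 - 0.00122·V_0 - 0.3333·V_1 - 0.2778·V_2 - 0.05·V_4 - 0.02564·V_5 = 0
  0.07779·V_4 - 0.02778·V_1 - 0.05·V_3 - 0.00001099·V_5 = 0
  0.0328·V_5 - 0.0002778·V_0 - 0.002326·V_2 - 0.02564·V_3 - 0.00001099·V_4 = 0
Solving these 6 simultaneous equations (Gaussian elimination) gives:
  V_0 = 182.4 V, V_1 = 50.24 V, V_2 = 49.37 V, V_3 = 49.87 V
  V_4 = 50 V, V_5 = 44.05 V
R_eq = V_0 / 1 A = 182.4 Ω

Final answer: 182.4 Ω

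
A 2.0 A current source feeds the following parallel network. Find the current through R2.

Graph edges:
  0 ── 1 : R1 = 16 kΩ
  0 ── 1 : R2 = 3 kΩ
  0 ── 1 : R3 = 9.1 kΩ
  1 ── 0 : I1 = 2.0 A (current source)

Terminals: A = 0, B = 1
All resistors sit directly between nodes 0 and 1, so they are in parallel and share one voltage V; the full source current 2 A splits among them.
1/R_par = 1/16000 + 1/3000 + 1/9100 = 0.0005057 S  =>  R_par = 1977 Ω
V = I × R_par = 2 × 1977 = 3955 V
I_R2 = V/R2 = 3955/3000 = 1.318 A

Final answer: 1.318 A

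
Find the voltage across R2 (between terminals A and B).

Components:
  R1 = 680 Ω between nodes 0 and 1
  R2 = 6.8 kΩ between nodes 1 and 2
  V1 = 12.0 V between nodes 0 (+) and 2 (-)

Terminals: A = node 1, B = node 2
R1 and R2 are in series across V1 (node 0 → node 1 → node 2), and the output A–B is taken across R2, so this is a voltage divider.
Series current: I = V1/(R1 + R2) = 12/(680 + 6800) = 12/7480 = 0.001604 A
V_R2 = I × R2 = V1 × R2/(R1 + R2) = 12 × 6800/7480 = 10.91 V

Final answer: 10.91 V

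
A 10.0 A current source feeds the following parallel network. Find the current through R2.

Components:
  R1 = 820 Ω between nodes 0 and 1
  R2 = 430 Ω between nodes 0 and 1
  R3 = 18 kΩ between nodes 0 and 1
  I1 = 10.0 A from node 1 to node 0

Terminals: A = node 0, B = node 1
All resistors sit directly between nodes 0 and 1, so they are in parallel and share one voltage V; the full source current 10 A splits among them.
1/R_par = 1/820 + 1/430 + 1/18000 = 0.003601 S  =>  R_par = 277.7 Ω
V = I × R_par = 10 × 277.7 = 2777 V
I_R2 = V/R2 = 2777/430 = 6.459 A

Final answer: 6.459 A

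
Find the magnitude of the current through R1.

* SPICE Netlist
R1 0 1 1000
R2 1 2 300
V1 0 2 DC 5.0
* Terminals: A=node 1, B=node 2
Nodal analysis, taking node 2 as the 0 V reference.
Source V1 fixes V_0 = 5 V.
KCL at each unknown node (sum of currents leaving = 0; resistances in Ω):
  Node 1: (V_1 - 5)/1000 + (V_1 - 0)/300 = 0
Collecting terms: 0.004333 × V_1 = 0.005  =>  V_1 = 1.154 V
I_R1 = (V_0 - V_1)/R1 = (5 - 1.154)/1000 = 0.003846 A
|I_R1| = 0.003846 A

Final answer: |I_R1| = 0.003846 A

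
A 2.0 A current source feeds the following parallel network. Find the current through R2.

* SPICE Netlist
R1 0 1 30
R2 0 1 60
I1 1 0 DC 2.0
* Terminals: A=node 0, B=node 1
All resistors sit directly between nodes 0 and 1, so they are in parallel and share one voltage V; the full source current 2 A splits among them.
1/R_par = 1/30 + 1/60 = 0.05 S  =>  R_par = 20 Ω
V = I × R_par = 2 × 20 = 40 V
I_R2 = V/R2 = 40/60 = 0.6667 A

Final answer: 0.6667 A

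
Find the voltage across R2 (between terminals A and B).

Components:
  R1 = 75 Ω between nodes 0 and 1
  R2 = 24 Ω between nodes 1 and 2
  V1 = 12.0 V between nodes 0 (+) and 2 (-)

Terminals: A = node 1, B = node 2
R1 and R2 are in series across V1 (node 0 → node 1 → node 2), and the output A–B is taken across R2, so this is a voltage divider.
Series current: I = V1/(R1 + R2) = 12/(75 + 24) = 12/99 = 0.1212 A
V_R2 = I × R2 = V1 × R2/(R1 + R2) = 12 × 24/99 = 2.909 V

Final answer: 2.909 V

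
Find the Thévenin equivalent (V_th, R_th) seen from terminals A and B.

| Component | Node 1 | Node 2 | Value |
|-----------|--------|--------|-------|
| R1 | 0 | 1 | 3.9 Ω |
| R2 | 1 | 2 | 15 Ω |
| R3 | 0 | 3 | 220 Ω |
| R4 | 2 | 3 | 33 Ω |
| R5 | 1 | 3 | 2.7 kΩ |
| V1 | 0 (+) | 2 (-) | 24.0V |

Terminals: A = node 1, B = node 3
Step 1 — V_th is the open-circuit voltage V_A - V_B (nothing connected across the terminals).
Nodal analysis, taking node 2 as the 0 V reference.
Source V1 fixes V_0 = 24 V.
KCL at each unknown node (sum of currents leaving = 0; resistances in Ω):
  Node 1: (V_1 - 24)/3.9 + (V_1 - 0)/15 + (V_1 - V_3)/2700 = 0
  Node 3: (V_3 - 24)/220 + (V_3 - 0)/33 + (V_3 - V_1)/2700 = 0
Collecting terms (coefficients in siemens):
  0.3234·V_1 - 0.0003704·V_3 = 6.154
  0.03522·V_3 - 0.0003704·V_1 = 0.1091
Determinant D = (0.3234)(0.03522) - (-0.0003704)(-0.0003704) = 0.01139
V_1 = [(6.154)(0.03522) - (-0.0003704)(0.1091)]/D = 19.03 V
V_3 = [(0.3234)(0.1091) - (6.154)(-0.0003704)]/D = 3.298 V
V_th = V_1 - V_3 = 19.03 - 3.298 = 15.73 V
Step 2 — R_th: zero the source — replace V1 by a short circuit (node 2 merges into node 0) — and find the resistance seen between A (node 1) and B (node 3).
Reduce the network between node 1 (A) and node 3 (B) by series/parallel combination:
  Rp1 = R1 ‖ R2 (parallel, both between nodes 0 and 1) = 1/(1/3.9 + 1/15) = 3.095 Ω
  Rp2 = R3 ‖ R4 (parallel, both between nodes 0 and 3) = 1/(1/220 + 1/33) = 28.7 Ω
  Rs1 = Rp1 + Rp2 (series, joined only at node 0) = 3.095 + 28.7 = 31.79 Ω
  Rp3 = R5 ‖ Rs1 (parallel, both between nodes 1 and 3) = 1/(1/2700 + 1/31.79) = 31.42 Ω
R_th = 31.42 Ω

Final answer: V_th = 15.73 V, R_th = 31.42 Ω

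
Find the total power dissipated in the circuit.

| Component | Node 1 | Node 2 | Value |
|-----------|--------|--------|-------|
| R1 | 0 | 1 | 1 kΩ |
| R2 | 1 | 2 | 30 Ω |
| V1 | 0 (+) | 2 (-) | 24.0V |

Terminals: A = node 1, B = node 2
Nodal analysis, taking node 2 as the 0 V reference.
Source V1 fixes V_0 = 24 V.
KCL at each unknown node (sum of currents leaving = 0; resistances in Ω):
  Node 1: (V_1 - 24)/1000 + (V_1 - 0)/30 = 0
Collecting terms: 0.03433 × V_1 = 0.024  =>  V_1 = 0.699 V
Power in each resistor, P = (ΔV)²/R:
  P_R1 = (24 - 0.699)²/1000 = 0.5429 W
  P_R2 = (0.699 - 0)²/30 = 0.01629 W
P_total = P_R1 + P_R2 = 0.5592 W

Final answer: 0.5592 W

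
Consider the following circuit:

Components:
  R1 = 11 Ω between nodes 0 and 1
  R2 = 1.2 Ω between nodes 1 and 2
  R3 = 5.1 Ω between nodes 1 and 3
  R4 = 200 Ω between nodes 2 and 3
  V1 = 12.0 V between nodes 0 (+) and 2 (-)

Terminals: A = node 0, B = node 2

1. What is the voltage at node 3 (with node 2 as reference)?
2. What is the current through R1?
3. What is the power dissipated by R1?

Nodal analysis, taking node 2 as the 0 V reference.
Source V1 fixes V_0 = 12 V.
KCL at each unknown node (sum of currents leaving = 0; resistances in Ω):
  Node 1: (V_1 - 12)/11 + (V_1 - 0)/1.2 + (V_1 - V_3)/5.1 = 0
  Node 3: (V_3 - V_1)/5.1 + (V_3 - 0)/200 = 0
Collecting terms (coefficients in siemens):
  1.12·V_1 - 0.1961·V_3 = 1.091
  0.2011·V_3 - 0.1961·V_1 = 0
Determinant D = (1.12)(0.2011) - (-0.1961)(-0.1961) = 0.1868
V_1 = [(1.091)(0.2011) - (-0.1961)(0)]/D = 1.174 V
V_3 = [(1.12)(0) - (1.091)(-0.1961)]/D = 1.145 V
Part 1:
  Read off the nodal solution: V_3 = 1.145 V
Part 2:
  I_R1 = (V_0 - V_1)/R1 = (12 - 1.174)/11 = 0.9842 A
  Magnitude: I_R1 = 0.9842 A
Part 3:
  I_R1 = (V_0 - V_1)/R1 = (12 - 1.174)/11 = 0.9842 A
  P_R1 = I_R1² × R1 = (0.9842)² × 11 = 10.65 W

Final answers:
1. V_3 = 1.145 V
2. I_R1 = 0.9842 A
3. P_R1 = 10.65 W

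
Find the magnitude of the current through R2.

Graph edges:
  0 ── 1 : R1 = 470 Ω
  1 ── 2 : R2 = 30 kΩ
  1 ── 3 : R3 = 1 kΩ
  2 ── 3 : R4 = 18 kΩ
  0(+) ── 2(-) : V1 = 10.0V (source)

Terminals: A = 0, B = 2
Nodal analysis, taking node 2 as the 0 V reference.
Source V1 fixes V_0 = 10 V.
KCL at each unknown node (sum of currents leaving = 0; resistances in Ω):
  Node 1: (V_1 - 10)/470 + (V_1 - 0)/30000 + (V_1 - V_3)/1000 = 0
  Node 3: (V_3 - V_1)/1000 + (V_3 - 0)/18000 = 0
Collecting terms (coefficients in siemens):
  0.003161·V_1 - 0.001·V_3 = 0.02128
  0.001056·V_3 - 0.001·V_1 = 0
Determinant D = (0.003161)(0.001056) - (-0.001)(-0.001) = 0.000002337
V_1 = [(0.02128)(0.001056) - (-0.001)(0)]/D = 9.612 V
V_3 = [(0.003161)(0) - (0.02128)(-0.001)]/D = 9.106 V
I_R2 = (V_1 - V_2)/R2 = (9.612 - 0)/30000 = 0.0003204 A
|I_R2| = 0.0003204 A

Final answer: |I_R2| = 0.0003204 A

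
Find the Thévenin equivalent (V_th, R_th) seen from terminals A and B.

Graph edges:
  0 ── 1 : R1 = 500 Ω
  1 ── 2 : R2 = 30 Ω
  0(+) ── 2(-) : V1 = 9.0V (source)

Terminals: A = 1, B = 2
Step 1 — V_th is the open-circuit voltage V_A - V_B (nothing connected across the terminals).
Nodal analysis, taking node 2 as the 0 V reference.
Source V1 fixes V_0 = 9 V.
KCL at each unknown node (sum of currents leaving = 0; resistances in Ω):
  Node 1: (V_1 - 9)/500 + (V_1 - 0)/30 = 0
Collecting terms: 0.03533 × V_1 = 0.018  =>  V_1 = 0.5094 V
V_th = V_1 - V_2 = 0.5094 - 0 = 0.5094 V
Step 2 — R_th: zero the source — replace V1 by a short circuit (node 2 merges into node 0) — and find the resistance seen between A (node 1) and B (node 0).
Reduce the network between node 1 (A) and node 0 (B) by series/parallel combination:
  Rp1 = R1 ‖ R2 (parallel, both between nodes 0 and 1) = 1/(1/500 + 1/30) = 28.3 Ω
R_th = 28.3 Ω

Final answer: V_th = 0.5094 V, R_th = 28.3 Ω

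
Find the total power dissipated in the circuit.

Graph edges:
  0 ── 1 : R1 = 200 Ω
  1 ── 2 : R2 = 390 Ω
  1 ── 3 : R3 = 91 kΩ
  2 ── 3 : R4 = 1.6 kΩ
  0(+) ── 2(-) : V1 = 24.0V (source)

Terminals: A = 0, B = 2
Nodal analysis, taking node 2 as the 0 V reference.
Source V1 fixes V_0 = 24 V.
KCL at each unknown node (sum of currents leaving = 0; resistances in Ω):
  Node 1: (V_1 - 24)/200 + (V_1 - 0)/390 + (V_1 - V_3)/91000 = 0
  Node 3: (V_3 - V_1)/91000 + (V_3 - 0)/1600 = 0
Collecting terms (coefficients in siemens):
  0.007575·V_1 - 0.00001099·V_3 = 0.12
  0.000636·V_3 - 0.00001099·V_1 = 0
Determinant D = (0.007575)(0.000636) - (-0.00001099)(-0.00001099) = 0.000004818
V_1 = [(0.12)(0.000636) - (-0.00001099)(0)]/D = 15.84 V
V_3 = [(0.007575)(0) - (0.12)(-0.00001099)]/D = 0.2737 V
Power in each resistor, P = (ΔV)²/R:
  P_R1 = (24 - 15.84)²/200 = 0.3328 W
  P_R2 = (15.84 - 0)²/390 = 0.6435 W
  P_R3 = (15.84 - 0.2737)²/91000 = 0.002663 W
  P_R4 = (0 - 0.2737)²/1600 = 0.00004683 W
P_total = P_R1 + P_R2 + P_R3 + P_R4 = 0.979 W

Final answer: 0.979 W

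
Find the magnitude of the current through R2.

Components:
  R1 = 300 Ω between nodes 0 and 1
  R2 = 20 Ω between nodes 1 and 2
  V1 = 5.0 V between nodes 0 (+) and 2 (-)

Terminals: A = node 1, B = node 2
Nodal analysis, taking node 2 as the 0 V reference.
Source V1 fixes V_0 = 5 V.
KCL at each unknown node (sum of currents leaving = 0; resistances in Ω):
  Node 1: (V_1 - 5)/300 + (V_1 - 0)/20 = 0
Collecting terms: 0.05333 × V_1 = 0.01667  =>  V_1 = 0.3125 V
I_R2 = (V_1 - V_2)/R2 = (0.3125 - 0)/20 = 0.01562 A
|I_R2| = 0.01562 A

Final answer: |I_R2| = 0.01562 A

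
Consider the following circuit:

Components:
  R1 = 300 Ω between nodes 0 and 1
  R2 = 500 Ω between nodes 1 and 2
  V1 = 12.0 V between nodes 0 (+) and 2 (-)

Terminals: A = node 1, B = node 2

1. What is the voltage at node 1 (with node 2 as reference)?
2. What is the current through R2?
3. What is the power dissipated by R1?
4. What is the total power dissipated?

Nodal analysis, taking node 2 as the 0 V reference.
Source V1 fixes V_0 = 12 V.
KCL at each unknown node (sum of currents leaving = 0; resistances in Ω):
  Node 1: (V_1 - 12)/300 + (V_1 - 0)/500 = 0
Collecting terms: 0.005333 × V_1 = 0.04  =>  V_1 = 7.5 V
Part 1:
  Read off the nodal solution: V_1 = 7.5 V
Part 2:
  I_R2 = (V_1 - V_2)/R2 = (7.5 - 0)/500 = 0.015 A
  Magnitude: I_R2 = 0.015 A
Part 3:
  I_R1 = (V_0 - V_1)/R1 = (12 - 7.5)/300 = 0.015 A
  P_R1 = I_R1² × R1 = (0.015)² × 300 = 0.0675 W
Part 4:
  Power in each resistor, P = (ΔV)²/R:
    P_R1 = (12 - 7.5)²/300 = 0.0675 W
    P_R2 = (7.5 - 0)²/500 = 0.1125 W
  P_total = P_R1 + P_R2 = 0.18 W

Final answers:
1. V_1 = 7.5 V
2. I_R2 = 0.015 A
3. P_R1 = 0.0675 W
4. P_total = 0.18 W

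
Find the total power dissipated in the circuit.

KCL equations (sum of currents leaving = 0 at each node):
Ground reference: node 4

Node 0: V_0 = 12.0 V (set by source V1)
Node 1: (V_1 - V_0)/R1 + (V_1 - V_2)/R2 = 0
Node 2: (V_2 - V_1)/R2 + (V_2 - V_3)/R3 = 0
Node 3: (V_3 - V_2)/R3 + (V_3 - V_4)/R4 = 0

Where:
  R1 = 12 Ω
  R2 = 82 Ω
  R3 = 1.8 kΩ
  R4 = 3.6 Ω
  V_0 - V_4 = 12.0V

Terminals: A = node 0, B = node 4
Nodal analysis, taking node 4 as the 0 V reference.
Source V1 fixes V_0 = 12 V.
KCL at each unknown node (sum of currents leaving = 0; resistances in Ω):
  Node 1: (V_1 - 12)/12 + (V_1 - V_2)/82 = 0
  Node 2: (V_2 - V_1)/82 + (V_2 - V_3)/1800 = 0
  Node 3: (V_3 - V_2)/1800 + (V_3 - 0)/3.6 = 0
Collecting terms (coefficients in siemens):
  0.09553·V_1 - 0.0122·V_2 = 1
  0.01275·V_2 - 0.0122·V_1 - 0.0005556·V_3 = 0
  0.2783·V_3 - 0.0005556·V_2 = 0
Solving these 3 simultaneous equations (Gaussian elimination) gives:
  V_1 = 11.92 V, V_2 = 11.41 V, V_3 = 0.02277 V
Power in each resistor, P = (ΔV)²/R:
  P_R1 = (12 - 11.92)²/12 = 0.0004799 W
  P_R2 = (11.92 - 11.41)²/82 = 0.003279 W
  P_R3 = (11.41 - 0.02277)²/1800 = 0.07198 W
  P_R4 = (0.02277 - 0)²/3.6 = 0.000144 W
P_total = P_R1 + P_R2 + P_R3 + P_R4 = 0.07589 W

Final answer: 0.07589 W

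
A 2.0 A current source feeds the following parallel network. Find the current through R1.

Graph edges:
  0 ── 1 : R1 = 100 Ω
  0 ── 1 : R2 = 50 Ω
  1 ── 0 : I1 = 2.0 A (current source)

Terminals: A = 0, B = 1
All resistors sit directly between nodes 0 and 1, so they are in parallel and share one voltage V; the full source current 2 A splits among them.
1/R_par = 1/100 + 1/50 = 0.03 S  =>  R_par = 33.33 Ω
V = I × R_par = 2 × 33.33 = 66.67 V
I_R1 = V/R1 = 66.67/100 = 0.6667 A

Final answer: 0.6667 A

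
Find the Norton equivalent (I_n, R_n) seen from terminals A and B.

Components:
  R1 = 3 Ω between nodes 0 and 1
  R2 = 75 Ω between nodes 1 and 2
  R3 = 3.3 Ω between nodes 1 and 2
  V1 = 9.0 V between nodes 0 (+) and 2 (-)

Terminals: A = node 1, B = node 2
Find the Thévenin equivalent first; then I_n = V_th/R_th and R_n = R_th.
Step 1 — V_th is the open-circuit voltage V_A - V_B (nothing connected across the terminals).
Nodal analysis, taking node 2 as the 0 V reference.
Source V1 fixes V_0 = 9 V.
KCL at each unknown node (sum of currents leaving = 0; resistances in Ω):
  Node 1: (V_1 - 9)/3 + (V_1 - 0)/75 + (V_1 - 0)/3.3 = 0
Collecting terms: 0.6497 × V_1 = 3  =>  V_1 = 4.618 V
V_th = V_1 - V_2 = 4.618 - 0 = 4.618 V
Step 2 — R_th: zero the source — replace V1 by a short circuit (node 2 merges into node 0) — and find the resistance seen between A (node 1) and B (node 0).
Reduce the network between node 1 (A) and node 0 (B) by series/parallel combination:
  Rp1 = R1 ‖ R2 ‖ R3 (parallel, all between nodes 0 and 1) = 1/(1/3 + 1/75 + 1/3.3) = 1.539 Ω
R_th = 1.539 Ω
I_n = V_th/R_th = 4.618/1.539 = 3 A, and R_n = R_th = 1.539 Ω

Final answer: I_n = 3 A, R_n = 1.539 Ω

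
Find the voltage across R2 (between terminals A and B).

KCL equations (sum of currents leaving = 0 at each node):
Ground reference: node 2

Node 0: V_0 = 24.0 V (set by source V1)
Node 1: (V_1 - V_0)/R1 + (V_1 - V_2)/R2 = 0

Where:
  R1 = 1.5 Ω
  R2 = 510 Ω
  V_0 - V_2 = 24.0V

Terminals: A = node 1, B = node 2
R1 and R2 are in series across V1 (node 0 → node 1 → node 2), and the output A–B is taken across R2, so this is a voltage divider.
Series current: I = V1/(R1 + R2) = 24/(1.5 + 510) = 24/511.5 = 0.04692 A
V_R2 = I × R2 = V1 × R2/(R1 + R2) = 24 × 510/511.5 = 23.93 V

Final answer: 23.93 V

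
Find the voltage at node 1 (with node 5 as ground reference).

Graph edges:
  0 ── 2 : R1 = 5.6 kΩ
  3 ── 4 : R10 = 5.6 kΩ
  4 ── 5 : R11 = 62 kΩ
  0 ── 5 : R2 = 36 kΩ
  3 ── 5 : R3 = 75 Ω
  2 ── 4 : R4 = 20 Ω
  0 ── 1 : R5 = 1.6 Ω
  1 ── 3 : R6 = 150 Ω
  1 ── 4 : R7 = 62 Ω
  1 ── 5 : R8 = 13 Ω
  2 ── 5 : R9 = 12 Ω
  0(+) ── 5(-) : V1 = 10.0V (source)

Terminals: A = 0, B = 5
Nodal analysis, taking node 5 as the 0 V reference.
Source V1 fixes V_0 = 10 V.
KCL at each unknown node (sum of currents leaving = 0; resistances in Ω):
  Node 1: (V_1 - 10)/1.6 + (V_1 - V_3)/150 + (V_1 - V_4)/62 + (V_1 - 0)/13 = 0
  Node 2: (V_2 - 10)/5600 + (V_2 - V_4)/20 + (V_2 - 0)/12 = 0
  Node 3: (V_3 - 0)/75 + (V_3 - V_1)/150 + (V_3 - V_4)/5600 = 0
  Node 4: (V_4 - V_2)/20 + (V_4 - V_1)/62 + (V_4 - V_3)/5600 + (V_4 - 0)/62000 = 0
Collecting terms (coefficients in siemens):
  0.7247·V_1 - 0.006667·V_3 - 0.01613·V_4 = 6.25
  0.1335·V_2 - 0.05·V_4 = 0.001786
  0.02018·V_3 - 0.006667·V_1 - 0.0001786·V_4 = 0
  0.06632·V_4 - 0.01613·V_1 - 0.05·V_2 - 0.0001786·V_3 = 0
Solving these 4 simultaneous equations (Gaussian elimination) gives:
  V_1 = 8.717 V, V_2 = 1.129 V, V_3 = 2.906 V, V_4 = 2.979 V
The requested potential is V_1 = 8.717 V.

Final answer: V_1 = 8.717 V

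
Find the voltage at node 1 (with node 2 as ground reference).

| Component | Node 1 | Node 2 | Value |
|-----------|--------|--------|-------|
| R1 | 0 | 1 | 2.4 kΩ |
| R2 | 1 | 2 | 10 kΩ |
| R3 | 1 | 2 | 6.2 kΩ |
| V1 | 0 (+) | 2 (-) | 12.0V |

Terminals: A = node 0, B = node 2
Nodal analysis, taking node 2 as the 0 V reference.
Source V1 fixes V_0 = 12 V.
KCL at each unknown node (sum of currents leaving = 0; resistances in Ω):
  Node 1: (V_1 - 12)/2400 + (V_1 - 0)/10000 + (V_1 - 0)/6200 = 0
Collecting terms: 0.000678 × V_1 = 0.005  =>  V_1 = 7.375 V
The requested potential is V_1 = 7.375 V.

Final answer: V_1 = 7.375 V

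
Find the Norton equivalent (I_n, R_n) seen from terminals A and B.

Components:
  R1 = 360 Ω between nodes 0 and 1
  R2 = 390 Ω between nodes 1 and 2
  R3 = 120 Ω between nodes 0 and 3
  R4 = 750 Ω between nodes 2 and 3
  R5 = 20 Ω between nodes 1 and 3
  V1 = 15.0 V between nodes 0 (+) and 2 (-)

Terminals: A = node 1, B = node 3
Find the Thévenin equivalent first; then I_n = V_th/R_th and R_n = R_th.
Step 1 — V_th is the open-circuit voltage V_A - V_B (nothing connected across the terminals).
Nodal analysis, taking node 2 as the 0 V reference.
Source V1 fixes V_0 = 15 V.
KCL at each unknown node (sum of currents leaving = 0; resistances in Ω):
  Node 1: (V_1 - 15)/360 + (V_1 - 0)/390 + (V_1 - V_3)/20 = 0
  Node 3: (V_3 - 15)/120 + (V_3 - 0)/750 + (V_3 - V_1)/20 = 0
Collecting terms (coefficients in siemens):
  0.05534·V_1 - 0.05·V_3 = 0.04167
  0.05967·V_3 - 0.05·V_1 = 0.125
Determinant D = (0.05534)(0.05967) - (-0.05)(-0.05) = 0.0008021
V_1 = [(0.04167)(0.05967) - (-0.05)(0.125)]/D = 10.89 V
V_3 = [(0.05534)(0.125) - (0.04167)(-0.05)]/D = 11.22 V
V_th = V_1 - V_3 = 10.89 - 11.22 = -0.3303 V
Step 2 — R_th: zero the source — replace V1 by a short circuit (node 2 merges into node 0) — and find the resistance seen between A (node 1) and B (node 3).
Reduce the network between node 1 (A) and node 3 (B) by series/parallel combination:
  Rp1 = R1 ‖ R2 (parallel, both between nodes 0 and 1) = 1/(1/360 + 1/390) = 187.2 Ω
  Rp2 = R3 ‖ R4 (parallel, both between nodes 0 and 3) = 1/(1/120 + 1/750) = 103.4 Ω
  Rs1 = Rp1 + Rp2 (series, joined only at node 0) = 187.2 + 103.4 = 290.6 Ω
  Rp3 = R5 ‖ Rs1 (parallel, both between nodes 1 and 3) = 1/(1/20 + 1/290.6) = 18.71 Ω
R_th = 18.71 Ω
I_n = V_th/R_th = -0.3303/18.71 = -0.01765 A, and R_n = R_th = 18.71 Ω

Final answer: I_n = -0.01765 A, R_n = 18.71 Ω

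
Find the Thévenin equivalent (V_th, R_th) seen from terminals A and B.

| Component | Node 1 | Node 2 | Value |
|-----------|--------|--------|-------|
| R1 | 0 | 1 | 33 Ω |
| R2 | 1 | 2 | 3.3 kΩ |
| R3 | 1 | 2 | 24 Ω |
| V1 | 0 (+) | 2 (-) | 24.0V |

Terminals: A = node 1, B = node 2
Step 1 — V_th is the open-circuit voltage V_A - V_B (nothing connected across the terminals).
Nodal analysis, taking node 2 as the 0 V reference.
Source V1 fixes V_0 = 24 V.
KCL at each unknown node (sum of currents leaving = 0; resistances in Ω):
  Node 1: (V_1 - 24)/33 + (V_1 - 0)/3300 + (V_1 - 0)/24 = 0
Collecting terms: 0.07227 × V_1 = 0.7273  =>  V_1 = 10.06 V
V_th = V_1 - V_2 = 10.06 - 0 = 10.06 V
Step 2 — R_th: zero the source — replace V1 by a short circuit (node 2 merges into node 0) — and find the resistance seen between A (node 1) and B (node 0).
Reduce the network between node 1 (A) and node 0 (B) by series/parallel combination:
  Rp1 = R1 ‖ R2 ‖ R3 (parallel, all between nodes 0 and 1) = 1/(1/33 + 1/3300 + 1/24) = 13.84 Ω
R_th = 13.84 Ω

Final answer: V_th = 10.06 V, R_th = 13.84 Ω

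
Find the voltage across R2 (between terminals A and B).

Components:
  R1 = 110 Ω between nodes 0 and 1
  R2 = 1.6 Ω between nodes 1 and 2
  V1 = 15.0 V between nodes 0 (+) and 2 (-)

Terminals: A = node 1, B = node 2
R1 and R2 are in series across V1 (node 0 → node 1 → node 2), and the output A–B is taken across R2, so this is a voltage divider.
Series current: I = V1/(R1 + R2) = 15/(110 + 1.6) = 15/111.6 = 0.1344 A
V_R2 = I × R2 = V1 × R2/(R1 + R2) = 15 × 1.6/111.6 = 0.2151 V

Final answer: 0.2151 V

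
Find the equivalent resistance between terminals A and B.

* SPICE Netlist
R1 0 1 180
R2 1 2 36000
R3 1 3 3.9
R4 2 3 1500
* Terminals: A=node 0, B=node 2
Reduce the network between node 0 (A) and node 2 (B) by series/parallel combination:
  Rs1 = R3 + R4 (series, joined only at node 3) = 3.9 + 1500 = 1504 Ω
  Rp1 = R2 ‖ Rs1 (parallel, both between nodes 1 and 2) = 1/(1/36000 + 1/1504) = 1444 Ω
  Rs2 = R1 + Rp1 (series, joined only at node 1) = 180 + 1444 = 1624 Ω
R_eq = 1.624 kΩ

Final answer: 1.624 kΩ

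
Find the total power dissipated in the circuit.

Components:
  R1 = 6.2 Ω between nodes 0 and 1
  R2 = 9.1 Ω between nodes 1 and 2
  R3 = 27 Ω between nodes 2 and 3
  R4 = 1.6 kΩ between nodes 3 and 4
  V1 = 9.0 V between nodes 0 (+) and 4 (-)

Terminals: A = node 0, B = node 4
Nodal analysis, taking node 4 as the 0 V reference.
Source V1 fixes V_0 = 9 V.
KCL at each unknown node (sum of currents leaving = 0; resistances in Ω):
  Node 1: (V_1 - 9)/6.2 + (V_1 - V_2)/9.1 = 0
  Node 2: (V_2 - V_1)/9.1 + (V_2 - V_3)/27 = 0
  Node 3: (V_3 - V_2)/27 + (V_3 - 0)/1600 = 0
Collecting terms (coefficients in siemens):
  0.2712·V_1 - 0.1099·V_2 = 1.452
  0.1469·V_2 - 0.1099·V_1 - 0.03704·V_3 = 0
  0.03766·V_3 - 0.03704·V_2 = 0
Solving these 3 simultaneous equations (Gaussian elimination) gives:
  V_1 = 8.966 V, V_2 = 8.916 V, V_3 = 8.768 V
Power in each resistor, P = (ΔV)²/R:
  P_R1 = (9 - 8.966)²/6.2 = 0.0001862 W
  P_R2 = (8.966 - 8.916)²/9.1 = 0.0002733 W
  P_R3 = (8.916 - 8.768)²/27 = 0.0008109 W
  P_R4 = (8.768 - 0)²/1600 = 0.04805 W
P_total = P_R1 + P_R2 + P_R3 + P_R4 = 0.04932 W

Final answer: 0.04932 W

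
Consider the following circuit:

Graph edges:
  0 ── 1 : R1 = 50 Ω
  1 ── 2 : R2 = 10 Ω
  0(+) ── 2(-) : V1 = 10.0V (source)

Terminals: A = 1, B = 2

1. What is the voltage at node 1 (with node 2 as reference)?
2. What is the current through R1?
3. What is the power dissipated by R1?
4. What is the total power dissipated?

Nodal analysis, taking node 2 as the 0 V reference.
Source V1 fixes V_0 = 10 V.
KCL at each unknown node (sum of currents leaving = 0; resistances in Ω):
  Node 1: (V_1 - 10)/50 + (V_1 - 0)/10 = 0
Collecting terms: 0.12 × V_1 = 0.2  =>  V_1 = 1.667 V
Part 1:
  Read off the nodal solution: V_1 = 1.667 V
Part 2:
  I_R1 = (V_0 - V_1)/R1 = (10 - 1.667)/50 = 0.1667 A
  Magnitude: I_R1 = 0.1667 A
Part 3:
  I_R1 = (V_0 - V_1)/R1 = (10 - 1.667)/50 = 0.1667 A
  P_R1 = I_R1² × R1 = (0.1667)² × 50 = 1.389 W
Part 4:
  Power in each resistor, P = (ΔV)²/R:
    P_R1 = (10 - 1.667)²/50 = 1.389 W
    P_R2 = (1.667 - 0)²/10 = 0.2778 W
  P_total = P_R1 + P_R2 = 1.667 W

Final answers:
1. V_1 = 1.667 V
2. I_R1 = 0.1667 A
3. P_R1 = 1.389 W
4. P_total = 1.667 W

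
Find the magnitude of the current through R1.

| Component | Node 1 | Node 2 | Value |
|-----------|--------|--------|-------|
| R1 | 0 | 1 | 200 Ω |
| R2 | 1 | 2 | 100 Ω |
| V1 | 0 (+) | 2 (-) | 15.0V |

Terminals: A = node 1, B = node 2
Nodal analysis, taking node 2 as the 0 V reference.
Source V1 fixes V_0 = 15 V.
KCL at each unknown node (sum of currents leaving = 0; resistances in Ω):
  Node 1: (V_1 - 15)/200 + (V_1 - 0)/100 = 0
Collecting terms: 0.015 × V_1 = 0.075  =>  V_1 = 5 V
I_R1 = (V_0 - V_1)/R1 = (15 - 5)/200 = 0.05 A
|I_R1| = 0.05 A

Final answer: |I_R1| = 0.05 A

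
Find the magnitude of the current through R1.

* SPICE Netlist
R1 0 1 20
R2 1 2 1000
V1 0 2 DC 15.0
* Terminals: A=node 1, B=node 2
Nodal analysis, taking node 2 as the 0 V reference.
Source V1 fixes V_0 = 15 V.
KCL at each unknown node (sum of currents leaving = 0; resistances in Ω):
  Node 1: (V_1 - 15)/20 + (V_1 - 0)/1000 = 0
Collecting terms: 0.051 × V_1 = 0.75  =>  V_1 = 14.71 V
I_R1 = (V_0 - V_1)/R1 = (15 - 14.71)/20 = 0.01471 A
|I_R1| = 0.01471 A

Final answer: |I_R1| = 0.01471 A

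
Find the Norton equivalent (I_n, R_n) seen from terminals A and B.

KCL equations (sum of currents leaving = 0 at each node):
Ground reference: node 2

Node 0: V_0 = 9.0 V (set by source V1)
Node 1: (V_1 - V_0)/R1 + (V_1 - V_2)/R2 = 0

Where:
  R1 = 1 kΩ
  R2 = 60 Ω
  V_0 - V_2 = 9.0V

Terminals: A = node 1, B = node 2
Find the Thévenin equivalent first; then I_n = V_th/R_th and R_n = R_th.
Step 1 — V_th is the open-circuit voltage V_A - V_B (nothing connected across the terminals).
Nodal analysis, taking node 2 as the 0 V reference.
Source V1 fixes V_0 = 9 V.
KCL at each unknown node (sum of currents leaving = 0; resistances in Ω):
  Node 1: (V_1 - 9)/1000 + (V_1 - 0)/60 = 0
Collecting terms: 0.01767 × V_1 = 0.009  =>  V_1 = 0.5094 V
V_th = V_1 - V_2 = 0.5094 - 0 = 0.5094 V
Step 2 — R_th: zero the source — replace V1 by a short circuit (node 2 merges into node 0) — and find the resistance seen between A (node 1) and B (node 0).
Reduce the network between node 1 (A) and node 0 (B) by series/parallel combination:
  Rp1 = R1 ‖ R2 (parallel, both between nodes 0 and 1) = 1/(1/1000 + 1/60) = 56.6 Ω
R_th = 56.6 Ω
I_n = V_th/R_th = 0.5094/56.6 = 0.009 A, and R_n = R_th = 56.6 Ω

Final answer: I_n = 0.009 A, R_n = 56.6 Ω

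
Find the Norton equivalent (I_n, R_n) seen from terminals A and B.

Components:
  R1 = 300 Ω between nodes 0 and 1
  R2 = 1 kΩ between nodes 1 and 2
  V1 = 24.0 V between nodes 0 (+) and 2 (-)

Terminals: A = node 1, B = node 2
Find the Thévenin equivalent first; then I_n = V_th/R_th and R_n = R_th.
Step 1 — V_th is the open-circuit voltage V_A - V_B (nothing connected across the terminals).
Nodal analysis, taking node 2 as the 0 V reference.
Source V1 fixes V_0 = 24 V.
KCL at each unknown node (sum of currents leaving = 0; resistances in Ω):
  Node 1: (V_1 - 24)/300 + (V_1 - 0)/1000 = 0
Collecting terms: 0.004333 × V_1 = 0.08  =>  V_1 = 18.46 V
V_th = V_1 - V_2 = 18.46 - 0 = 18.46 V
Step 2 — R_th: zero the source — replace V1 by a short circuit (node 2 merges into node 0) — and find the resistance seen between A (node 1) and B (node 0).
Reduce the network between node 1 (A) and node 0 (B) by series/parallel combination:
  Rp1 = R1 ‖ R2 (parallel, both between nodes 0 and 1) = 1/(1/300 + 1/1000) = 230.8 Ω
R_th = 230.8 Ω
I_n = V_th/R_th = 18.46/230.8 = 0.08 A, and R_n = R_th = 230.8 Ω

Final answer: I_n = 0.08 A, R_n = 230.8 Ω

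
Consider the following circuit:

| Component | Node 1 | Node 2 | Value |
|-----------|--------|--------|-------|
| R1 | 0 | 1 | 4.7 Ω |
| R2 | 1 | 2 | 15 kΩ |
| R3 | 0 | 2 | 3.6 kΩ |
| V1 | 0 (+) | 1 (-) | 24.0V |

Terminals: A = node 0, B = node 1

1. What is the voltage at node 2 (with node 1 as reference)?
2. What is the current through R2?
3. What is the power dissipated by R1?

Nodal analysis, taking node 1 as the 0 V reference.
Source V1 fixes V_0 = 24 V.
KCL at each unknown node (sum of currents leaving = 0; resistances in Ω):
  Node 2: (V_2 - 0)/15000 + (V_2 - 24)/3600 = 0
Collecting terms: 0.0003444 × V_2 = 0.006667  =>  V_2 = 19.35 V
Part 1:
  Read off the nodal solution: V_2 = 19.35 V
Part 2:
  I_R2 = (V_1 - V_2)/R2 = (0 - 19.35)/15000 = -0.00129 A
  Magnitude: I_R2 = 0.00129 A
Part 3:
  I_R1 = (V_0 - V_1)/R1 = (24 - 0)/4.7 = 5.106 A
  P_R1 = I_R1² × R1 = (5.106)² × 4.7 = 122.6 W

Final answers:
1. V_2 = 19.35 V
2. I_R2 = 0.00129 A
3. P_R1 = 122.6 W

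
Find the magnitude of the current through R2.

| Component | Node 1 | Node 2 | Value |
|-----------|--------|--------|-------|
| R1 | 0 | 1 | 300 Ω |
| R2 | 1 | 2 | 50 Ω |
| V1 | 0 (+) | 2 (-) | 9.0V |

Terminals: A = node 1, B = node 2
Nodal analysis, taking node 2 as the 0 V reference.
Source V1 fixes V_0 = 9 V.
KCL at each unknown node (sum of currents leaving = 0; resistances in Ω):
  Node 1: (V_1 - 9)/300 + (V_1 - 0)/50 = 0
Collecting terms: 0.02333 × V_1 = 0.03  =>  V_1 = 1.286 V
I_R2 = (V_1 - V_2)/R2 = (1.286 - 0)/50 = 0.02571 A
|I_R2| = 0.02571 A

Final answer: |I_R2| = 0.02571 A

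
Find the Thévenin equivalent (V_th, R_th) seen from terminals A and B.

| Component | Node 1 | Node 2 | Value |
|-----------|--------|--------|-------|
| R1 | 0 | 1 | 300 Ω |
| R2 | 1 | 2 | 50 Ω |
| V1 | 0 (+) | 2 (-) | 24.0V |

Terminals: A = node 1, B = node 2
Step 1 — V_th is the open-circuit voltage V_A - V_B (nothing connected across the terminals).
Nodal analysis, taking node 2 as the 0 V reference.
Source V1 fixes V_0 = 24 V.
KCL at each unknown node (sum of currents leaving = 0; resistances in Ω):
  Node 1: (V_1 - 24)/300 + (V_1 - 0)/50 = 0
Collecting terms: 0.02333 × V_1 = 0.08  =>  V_1 = 3.429 V
V_th = V_1 - V_2 = 3.429 - 0 = 3.429 V
Step 2 — R_th: zero the source — replace V1 by a short circuit (node 2 merges into node 0) — and find the resistance seen between A (node 1) and B (node 0).
Reduce the network between node 1 (A) and node 0 (B) by series/parallel combination:
  Rp1 = R1 ‖ R2 (parallel, both between nodes 0 and 1) = 1/(1/300 + 1/50) = 42.86 Ω
R_th = 42.86 Ω

Final answer: V_th = 3.429 V, R_th = 42.86 Ω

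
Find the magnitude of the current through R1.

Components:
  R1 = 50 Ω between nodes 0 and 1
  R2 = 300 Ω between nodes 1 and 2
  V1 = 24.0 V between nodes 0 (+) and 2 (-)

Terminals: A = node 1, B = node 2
Nodal analysis, taking node 2 as the 0 V reference.
Source V1 fixes V_0 = 24 V.
KCL at each unknown node (sum of currents leaving = 0; resistances in Ω):
  Node 1: (V_1 - 24)/50 + (V_1 - 0)/300 = 0
Collecting terms: 0.02333 × V_1 = 0.48  =>  V_1 = 20.57 V
I_R1 = (V_0 - V_1)/R1 = (24 - 20.57)/50 = 0.06857 A
|I_R1| = 0.06857 A

Final answer: |I_R1| = 0.06857 A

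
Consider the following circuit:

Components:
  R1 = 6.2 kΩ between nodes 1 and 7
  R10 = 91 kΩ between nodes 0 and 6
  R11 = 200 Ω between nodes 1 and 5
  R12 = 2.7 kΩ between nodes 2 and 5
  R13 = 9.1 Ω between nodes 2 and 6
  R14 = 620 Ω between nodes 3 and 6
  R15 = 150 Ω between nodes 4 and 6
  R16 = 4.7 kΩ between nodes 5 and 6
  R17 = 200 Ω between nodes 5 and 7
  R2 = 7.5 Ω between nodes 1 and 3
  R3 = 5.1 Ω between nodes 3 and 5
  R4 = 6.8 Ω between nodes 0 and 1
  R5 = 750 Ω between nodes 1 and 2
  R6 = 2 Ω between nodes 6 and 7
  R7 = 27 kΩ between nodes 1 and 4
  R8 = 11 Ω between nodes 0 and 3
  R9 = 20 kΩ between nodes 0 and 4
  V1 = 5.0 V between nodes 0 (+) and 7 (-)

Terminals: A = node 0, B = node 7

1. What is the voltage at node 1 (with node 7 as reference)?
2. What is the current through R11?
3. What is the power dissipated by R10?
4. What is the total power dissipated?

Nodal analysis, taking node 7 as the 0 V reference.
Source V1 fixes V_0 = 5 V.
KCL at each unknown node (sum of currents leaving = 0; resistances in Ω):
  Node 1: (V_1 - 0)/6200 + (V_1 - V_3)/7.5 + (V_1 - 5)/6.8 + (V_1 - V_2)/750 + (V_1 - V_4)/27000 + (V_1 - V_5)/200 = 0
  Node 2: (V_2 - V_1)/750 + (V_2 - V_5)/2700 + (V_2 - V_6)/9.1 = 0
  Node 3: (V_3 - V_1)/7.5 + (V_3 - V_5)/5.1 + (V_3 - 5)/11 + (V_3 - V_6)/620 = 0
  Node 4: (V_4 - V_1)/27000 + (V_4 - 5)/20000 + (V_4 - V_6)/150 = 0
  Node 5: (V_5 - V_3)/5.1 + (V_5 - V_1)/200 + (V_5 - V_2)/2700 + (V_5 - V_6)/4700 + (V_5 - 0)/200 = 0
  Node 6: (V_6 - 0)/2 + (V_6 - 5)/91000 + (V_6 - V_2)/9.1 + (V_6 - V_3)/620 + (V_6 - V_4)/150 + (V_6 - V_5)/4700 = 0
Collecting terms (coefficients in siemens):
  0.2869·V_1 - 0.001333·V_2 - 0.1333·V_3 - 0.00003704·V_4 - 0.005·V_5 = 0.7353
  0.1116·V_2 - 0.001333·V_1 - 0.0003704·V_5 - 0.1099·V_6 = 0
  0.4219·V_3 - 0.1333·V_1 - 0.1961·V_5 - 0.001613·V_6 = 0.4545
  0.006754·V_4 - 0.00003704·V_1 - 0.006667·V_6 = 0.00025
  0.2067·V_5 - 0.005·V_1 - 0.0003704·V_2 - 0.1961·V_3 - 0.0002128·V_6 = 0
  0.6184·V_6 - 0.1099·V_2 - 0.001613·V_3 - 0.006667·V_4 - 0.0002128·V_5 = 0.00005495
Solving these 6 simultaneous equations (Gaussian elimination) gives:
  V_1 = 4.862 V, V_2 = 0.1072 V, V_3 = 4.773 V, V_4 = 0.09749 V
  V_5 = 4.647 V, V_6 = 0.03425 V
Part 1:
  Read off the nodal solution: V_1 = 4.862 V
Part 2:
  I_R11 = (V_1 - V_5)/R11 = (4.862 - 4.647)/200 = 0.001078 A
  Magnitude: I_R11 = 0.001078 A
Part 3:
  I_R10 = (V_0 - V_6)/R10 = (5 - 0.03425)/91000 = 0.00005457 A
  P_R10 = I_R10² × R10 = (0.00005457)² × 91000 = 0.000271 W
Part 4:
  Power in each resistor, P = (ΔV)²/R:
    P_R1 = (4.862 - 0)²/6200 = 0.003813 W
    P_R2 = (4.862 - 4.773)²/7.5 = 0.001055 W
    P_R3 = (4.773 - 4.647)²/5.1 = 0.003142 W
    P_R4 = (5 - 4.862)²/6.8 = 0.002786 W
    P_R5 = (4.862 - 0.1072)²/750 = 0.03015 W
    P_R6 = (0.03425 - 0)²/2 = 0.0005864 W
    P_R7 = (4.862 - 0.09749)²/27000 = 0.0008409 W
    P_R8 = (5 - 4.773)²/11 = 0.004668 W
    P_R9 = (5 - 0.09749)²/20000 = 0.001202 W
    P_R10 = (5 - 0.03425)²/91000 = 0.000271 W
    P_R11 = (4.862 - 4.647)²/200 = 0.0002323 W
    P_R12 = (0.1072 - 4.647)²/2700 = 0.007632 W
    P_R13 = (0.1072 - 0.03425)²/9.1 = 0.0005855 W
    P_R14 = (4.773 - 0.03425)²/620 = 0.03623 W
    P_R15 = (0.09749 - 0.03425)²/150 = 0.00002666 W
    P_R16 = (4.647 - 0.03425)²/4700 = 0.004527 W
    P_R17 = (4.647 - 0)²/200 = 0.108 W
  P_total = P_R1 + P_R2 + P_R3 + P_R4 + P_R5 + P_R6 + P_R7 + P_R8 + P_R9 + P_R10 + P_R11 + P_R12 + P_R13 + P_R14 + P_R15 + P_R16 + P_R17 = 0.2057 W

Final answers:
1. V_1 = 4.862 V
2. I_R11 = 0.001078 A
3. P_R10 = 0.000271 W
4. P_total = 0.2057 W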